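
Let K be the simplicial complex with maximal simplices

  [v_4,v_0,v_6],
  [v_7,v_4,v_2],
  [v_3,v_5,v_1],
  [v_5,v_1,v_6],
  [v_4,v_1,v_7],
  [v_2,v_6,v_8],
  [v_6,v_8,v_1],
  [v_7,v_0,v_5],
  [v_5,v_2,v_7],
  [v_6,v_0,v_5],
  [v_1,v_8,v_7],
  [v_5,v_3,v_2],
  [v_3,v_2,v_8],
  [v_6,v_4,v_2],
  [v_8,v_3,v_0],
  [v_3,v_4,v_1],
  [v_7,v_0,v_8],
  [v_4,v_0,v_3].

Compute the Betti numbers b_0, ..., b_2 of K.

b_0 = 1, b_1 = 2, b_2 = 1.

K has 9 vertices, 27 edges, 18 triangles.
rank ∂_0 = 0, rank ∂_1 = 8 ⇒ b_0 = 9 − 0 − 8 = 1; all invariant factors of ∂_1 are 1 so no torsion. So H_0 = Z.
rank ∂_1 = 8, rank ∂_2 = 17 ⇒ b_1 = 27 − 8 − 17 = 2; all invariant factors of ∂_2 are 1 so no torsion. So H_1 = Z^2.
rank ∂_2 = 17, rank ∂_3 = 0 ⇒ b_2 = 18 − 17 − 0 = 1. So H_2 = Z.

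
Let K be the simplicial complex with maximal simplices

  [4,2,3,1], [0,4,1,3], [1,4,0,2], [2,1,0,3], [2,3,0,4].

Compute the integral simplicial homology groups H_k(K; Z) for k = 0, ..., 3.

Fix the vertex order 0 < 1 < 2 < 3 < 4 and write every simplex with vertices in increasing order. Then dim K = 3 and the simplices of K are:

  0-simplices (5): [0], [1], [2], [3], [4]
  1-simplices (10): [0,1], [0,2], [0,3], [0,4], [1,2], [1,3], [1,4], [2,3], [2,4], [3,4]
  2-simplices (10): [0,1,2], [0,1,3], [0,1,4], [0,2,3], [0,2,4], [0,3,4], [1,2,3], [1,2,4], [1,3,4], [2,3,4]
  3-simplices (5): [0,1,2,3], [0,1,2,4], [0,1,3,4], [0,2,3,4], [1,2,3,4]

so the chain groups are C_0 ≅ Z^5, C_1 ≅ Z^10, C_2 ≅ Z^10, C_3 ≅ Z^5.

Boundary ∂_1: C_1 → C_0 is given by ∂[p,q] = [q] − [p].
This gives a 5×10 integer matrix of rank 4; reducing to Smith normal form yields diagonal entries (1,1,1,1).

Boundary ∂_2: C_2 → C_1 sends each 2-simplex [p,q,r] to [q,r] − [p,r] + [p,q]. For instance
  ∂[0,2,4] = [2,4] − [0,4] + [0,2],
  ∂[0,1,3] = [1,3] − [0,3] + [0,1].
This gives a 10×10 integer matrix of rank 6; reducing to Smith normal form yields diagonal entries (1,1,1,1,1,1).

Boundary ∂_3: C_3 → C_2 sends each 3-simplex σ to the alternating sum Σ_i (−1)^i (σ with its i-th vertex removed). For instance
  ∂[1,2,3,4] = [2,3,4] − [1,3,4] + [1,2,4] − [1,2,3],
  ∂[0,1,2,3] = [1,2,3] − [0,2,3] + [0,1,3] − [0,1,2].
The 10×5 boundary matrix has rank 4 and Smith normal form diag(1,1,1,1).

Now H_k = ker ∂_k / im ∂_{k+1}, so:

  H_0: rank C_0 − rank ∂_1 = 5 − 4 = 1, and the invariant factors of ∂_1 are all 1, so H_0 ≅ Z.
  H_1: rank ker ∂_1 − rank ∂_2 = (10 − 4) − 6 = 0, and the invariant factors of ∂_2 are all 1, so H_1 ≅ 0.
  H_2: rank ker ∂_2 − rank ∂_3 = (10 − 6) − 4 = 0, and the invariant factors of ∂_3 are all 1, so H_2 ≅ 0.
  H_3: rank ker ∂_3 − rank ∂_4 = (5 − 4) − 0 = 1, and there is no ∂_4, so H_3 ≅ Z.

(K is a triangulation of the 3-sphere S^3.)

H_0 ≅ Z,  H_1 = 0,  H_2 = 0,  H_3 ≅ Z.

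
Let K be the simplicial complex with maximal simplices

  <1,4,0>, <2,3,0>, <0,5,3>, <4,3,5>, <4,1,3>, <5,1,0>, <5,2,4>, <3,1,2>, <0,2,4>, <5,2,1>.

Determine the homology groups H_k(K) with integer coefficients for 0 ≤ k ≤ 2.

Take the total order 0 < 1 < 2 < 3 < 4 < 5 on the vertex set. Then K (dimension 2) consists of the simplices:

  0-simplices (6): [0], [1], [2], [3], [4], [5]
  1-simplices (15): [0,1], [0,2], [0,3], [0,4], [0,5], [1,2], [1,3], [1,4], [1,5], [2,3], [2,4], [2,5], [3,4], [3,5], [4,5]
  2-simplices (10): [0,1,4], [0,1,5], [0,2,3], [0,2,4], [0,3,5], [1,2,3], [1,2,5], [1,3,4], [2,4,5], [3,4,5]

so the chain groups are C_0 ≅ Z^6, C_1 ≅ Z^15, C_2 ≅ Z^10.

Boundary ∂_1: C_1 → C_0 maps an edge to its endpoints' difference, ∂[p,q] = q − p. For instance
  ∂[4,5] = [5] − [4].
The 6×15 boundary matrix has rank 5 and Smith normal form diag(1,1,1,1,1).

The boundary map ∂_2: C_2 → C_1 maps a triangle to the signed sum of its edges. For instance
  ∂[1,3,4] = [3,4] − [1,4] + [1,3],
  ∂[0,1,4] = [1,4] − [0,4] + [0,1].
As a 15×10 matrix over Z this has rank 10, with invariant factors (1,1,1,1,1,1,1,1,1,2).

Computing H_k = (kernel of ∂_k) / (image of ∂_{k+1}):

  H_0: rank C_0 − rank ∂_1 = 6 − 5 = 1, and the invariant factors of ∂_1 are all 1, so H_0 = Z.
  H_1: rank ker ∂_1 − rank ∂_2 = (15 − 5) − 10 = 0, and ∂_2 has invariant factor 2 > 1, so H_1 = Z/2.
  H_2: rank ker ∂_2 − rank ∂_3 = (10 − 10) − 0 = 0, and there is no ∂_3, so H_2 = 0.

As a check, the Euler characteristic is 6 − 15 + 10 = 1, which agrees with 1 − 0 + 0 = 1.
(K is a triangulation of the real projective plane RP^2.)

H_0 ≅ Z,  H_1 ≅ Z/2,  H_2 = 0.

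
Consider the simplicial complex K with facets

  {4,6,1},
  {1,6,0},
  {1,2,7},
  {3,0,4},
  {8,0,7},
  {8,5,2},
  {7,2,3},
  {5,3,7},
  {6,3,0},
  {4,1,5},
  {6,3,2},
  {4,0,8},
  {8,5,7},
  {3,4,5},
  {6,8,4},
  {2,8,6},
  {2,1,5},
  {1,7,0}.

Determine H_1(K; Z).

H_1 = Z ⊕ Z_2.

Take the total order 0 < 1 < 2 < 3 < 4 < 5 < 6 < 7 < 8 on the vertex set. Then K (dimension 2) consists of the simplices:

  0-simplices (9): [0], [1], [2], [3], [4], [5], [6], [7], [8]
  1-simplices (27): (27 of them)
  2-simplices (18): [0,1,6], [0,1,7], [0,3,4], [0,3,6], [0,4,8], [0,7,8], [1,2,5], [1,2,7], [1,4,5], [1,4,6], [2,3,6], [2,3,7], [2,5,8], [2,6,8], [3,4,5], [3,5,7], [4,6,8], [5,7,8]

giving chain groups C_0 ≅ Z^9, C_1 ≅ Z^27, C_2 ≅ Z^18.

The boundary map ∂_1: C_1 → C_0 maps an edge to its endpoints' difference, ∂[p,q] = q − p. For instance
  ∂[3,6] = [6] − [3].
The resulting 9×27 matrix has rank 8, and its Smith normal form has invariant factors (1,1,1,1,1,1,1,1).

The boundary map ∂_2: C_2 → C_1 maps a triangle to the signed sum of its edges. For instance
  ∂[3,5,7] = [5,7] − [3,7] + [3,5],
  ∂[1,4,6] = [4,6] − [1,6] + [1,4].
This gives a 27×18 integer matrix of rank 18; reducing to Smith normal form yields diagonal entries (1,1,1,1,1,1,1,1,1,1,1,1,1,1,1,1,1,2).

Computing H_k = (kernel of ∂_k) / (image of ∂_{k+1}):

  H_1: rank ker ∂_1 − rank ∂_2 = (27 − 8) − 18 = 1, and ∂_2 has invariant factor 2 > 1, so H_1 = Z ⊕ Z_2.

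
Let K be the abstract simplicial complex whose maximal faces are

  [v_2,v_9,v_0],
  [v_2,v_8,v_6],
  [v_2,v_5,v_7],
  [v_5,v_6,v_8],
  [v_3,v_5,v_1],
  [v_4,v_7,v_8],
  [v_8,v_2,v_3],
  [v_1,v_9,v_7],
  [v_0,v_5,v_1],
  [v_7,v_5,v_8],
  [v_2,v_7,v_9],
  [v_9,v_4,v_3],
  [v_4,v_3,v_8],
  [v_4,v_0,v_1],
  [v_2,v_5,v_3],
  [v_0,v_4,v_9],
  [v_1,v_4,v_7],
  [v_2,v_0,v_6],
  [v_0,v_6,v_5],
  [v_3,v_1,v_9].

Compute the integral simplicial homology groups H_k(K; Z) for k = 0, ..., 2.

Order the vertices as v_0 < v_1 < v_2 < v_3 < v_4 < v_5 < v_6 < v_7 < v_8 < v_9. Listing each simplex with vertices in this order, K has dimension 2 with simplices:

  0-simplices (10): [v_0], [v_1], [v_2], [v_3], [v_4], [v_5], [v_6], [v_7], [v_8], [v_9]
  1-simplices (30): (30 of them)
  2-simplices (20): (20 of them)

so the chain groups are C_0 ≅ Z^10, C_1 ≅ Z^30, C_2 ≅ Z^20.

∂_1: C_1 → C_0 sends each edge [p,q] (with p < q) to q − p. For instance
  ∂[v_4,v_9] = [v_9] − [v_4].
The 10×30 boundary matrix has rank 9 and Smith normal form diag(1,1,1,1,1,1,1,1,1).

Boundary ∂_2: C_2 → C_1 acts by ∂[p,q,r] = [q,r] − [p,r] + [p,q]. For instance
  ∂[v_2,v_7,v_9] = [v_7,v_9] − [v_2,v_9] + [v_2,v_7],
  ∂[v_0,v_1,v_4] = [v_1,v_4] − [v_0,v_4] + [v_0,v_1].
The resulting 30×20 matrix has rank 20, and its Smith normal form has invariant factors (1,1,1,1,1,1,1,1,1,1,1,1,1,1,1,1,1,1,1,2).

Reading off H_k = ker ∂_k / im ∂_{k+1}:

  H_0: rank C_0 − rank ∂_1 = 10 − 9 = 1, and the invariant factors of ∂_1 are all 1, so H_0 ≅ Z.
  H_1: rank ker ∂_1 − rank ∂_2 = (30 − 9) − 20 = 1, and ∂_2 has invariant factor 2 > 1, so H_1 ≅ Z × Z/2.
  H_2: rank ker ∂_2 − rank ∂_3 = (20 − 20) − 0 = 0, and there is no ∂_3, so H_2 ≅ 0.

As a check, the Euler characteristic is 10 − 30 + 20 = 0, which agrees with 1 − 1 + 0 = 0.
(K is a triangulation of the Klein bottle.)

H_0 ≅ Z,  H_1 ≅ Z × Z/2,  H_2 = 0.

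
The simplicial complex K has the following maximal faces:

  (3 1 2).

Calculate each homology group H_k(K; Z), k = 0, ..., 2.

K has 3 vertices, 3 edges, 1 triangle.
rank ∂_0 = 0, rank ∂_1 = 2 ⇒ b_0 = 3 − 0 − 2 = 1; all invariant factors of ∂_1 are 1 so no torsion. So H_0 = Z.
rank ∂_1 = 2, rank ∂_2 = 1 ⇒ b_1 = 3 − 2 − 1 = 0; all invariant factors of ∂_2 are 1 so no torsion. So H_1 = 0.
rank ∂_2 = 1, rank ∂_3 = 0 ⇒ b_2 = 1 − 1 − 0 = 0. So H_2 = 0.

H_0 = Z,  H_1 = 0,  H_2 = 0.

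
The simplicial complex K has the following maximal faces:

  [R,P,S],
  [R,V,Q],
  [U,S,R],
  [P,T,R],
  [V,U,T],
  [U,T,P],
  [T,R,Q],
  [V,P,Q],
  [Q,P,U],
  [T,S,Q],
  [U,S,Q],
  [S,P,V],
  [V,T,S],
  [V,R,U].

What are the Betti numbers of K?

b_0 = 1, b_1 = 2, b_2 = 1.

Take the total order P < Q < R < S < T < U < V on the vertex set. Then K (dimension 2) consists of the simplices:

  0-simplices (7): P, Q, R, S, T, U, V
  1-simplices (21): PQ, PR, PS, PT, PU, PV, QR, QS, QT, QU, QV, RS, RT, RU, RV, ST, SU, SV, TU, TV, UV
  2-simplices (14): PQU, PQV, PRS, PRT, PSV, PTU, QRT, QRV, QST, QSU, RSU, RUV, STV, TUV

so the chain groups are C_0 ≅ Z^7, C_1 ≅ Z^21, C_2 ≅ Z^14.

Boundary ∂_1: C_1 → C_0 is given by ∂[p,q] = [q] − [p].
As a 7×21 matrix over Z this has rank 6, with invariant factors (1,1,1,1,1,1).

Boundary ∂_2: C_2 → C_1 sends each 2-simplex [p,q,r] to [q,r] − [p,r] + [p,q]. For instance
  ∂RSU = SU − RU + RS,
  ∂RUV = UV − RV + RU.
The resulting 21×14 matrix has rank 13, and its Smith normal form has invariant factors (1,1,1,1,1,1,1,1,1,1,1,1,1).

Now H_k = ker ∂_k / im ∂_{k+1}, so:

  H_0: rank C_0 − rank ∂_1 = 7 − 6 = 1, and the invariant factors of ∂_1 are all 1, so H_0 ≅ Z.
  H_1: rank ker ∂_1 − rank ∂_2 = (21 − 6) − 13 = 2, and the invariant factors of ∂_2 are all 1, so H_1 ≅ Z^2.
  H_2: rank ker ∂_2 − rank ∂_3 = (14 − 13) − 0 = 1, and there is no ∂_3, so H_2 ≅ Z.

Hence the Betti numbers are b_0 = 1, b_1 = 2, b_2 = 1.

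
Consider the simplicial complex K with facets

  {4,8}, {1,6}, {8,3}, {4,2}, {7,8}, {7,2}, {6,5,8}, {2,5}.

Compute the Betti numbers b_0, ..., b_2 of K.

b_0 = 1, b_1 = 2, b_2 = 0.

Order the vertices as 1 < 2 < 3 < 4 < 5 < 6 < 7 < 8. Listing each simplex with vertices in this order, K has dimension 2 with simplices:

  0-simplices (8): [1], [2], [3], [4], [5], [6], [7], [8]
  1-simplices (10): [1,6], [2,4], [2,5], [2,7], [3,8], [4,8], [5,6], [5,8], [6,8], [7,8]
  2-simplices (1): [5,6,8]

giving chain groups C_0 ≅ Z^8, C_1 ≅ Z^10, C_2 ≅ Z^1.

Boundary ∂_1: C_1 → C_0 sends each edge [p,q] (with p < q) to q − p.
The resulting 8×10 matrix has rank 7, and its Smith normal form has invariant factors (1,1,1,1,1,1,1).

Boundary ∂_2: C_2 → C_1 acts by ∂[p,q,r] = [q,r] − [p,r] + [p,q]. For instance
  ∂[5,6,8] = [6,8] − [5,8] + [5,6].
This gives a 10×1 integer matrix of rank 1; reducing to Smith normal form yields diagonal entries (1).

From H_k ≅ ker(∂_k) / im(∂_{k+1}) we obtain:

  H_0: rank C_0 − rank ∂_1 = 8 − 7 = 1, and the invariant factors of ∂_1 are all 1, so H_0 = Z.
  H_1: rank ker ∂_1 − rank ∂_2 = (10 − 7) − 1 = 2, and the invariant factors of ∂_2 are all 1, so H_1 = Z^2.
  H_2: rank ker ∂_2 − rank ∂_3 = (1 − 1) − 0 = 0, and there is no ∂_3, so H_2 = 0.

As a check, the Euler characteristic is 8 − 10 + 1 = -1, which agrees with 1 − 2 + 0 = -1.

Hence the Betti numbers are b_0 = 1, b_1 = 2, b_2 = 0.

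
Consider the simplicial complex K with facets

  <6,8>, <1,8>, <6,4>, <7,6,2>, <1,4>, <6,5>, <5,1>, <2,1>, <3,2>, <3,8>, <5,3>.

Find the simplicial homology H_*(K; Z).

H_0 ≅ Z,  H_1 ≅ Z^5,  H_2 = 0.

We work with the vertex ordering 1 < 2 < 3 < 4 < 5 < 6 < 7 < 8. The simplices of K, each written with vertices in increasing order, are:

  0-simplices (8): [1], [2], [3], [4], [5], [6], [7], [8]
  1-simplices (13): [1,2], [1,4], [1,5], [1,8], [2,3], [2,6], [2,7], [3,5], [3,8], [4,6], [5,6], [6,7], [6,8]
  2-simplices (1): [2,6,7]

so the chain groups are C_0 ≅ Z^8, C_1 ≅ Z^13, C_2 ≅ Z^1.

∂_1: C_1 → C_0 sends each edge [p,q] (with p < q) to q − p. For instance
  ∂[6,8] = [8] − [6].
The 8×13 boundary matrix has rank 7 and Smith normal form diag(1,1,1,1,1,1,1).

Boundary ∂_2: C_2 → C_1 acts by ∂[p,q,r] = [q,r] − [p,r] + [p,q]. For instance
  ∂[2,6,7] = [6,7] − [2,7] + [2,6].
The 13×1 boundary matrix has rank 1 and Smith normal form diag(1).

Reading off H_k = ker ∂_k / im ∂_{k+1}:

  H_0: rank C_0 − rank ∂_1 = 8 − 7 = 1, and the invariant factors of ∂_1 are all 1, so H_0 = Z.
  H_1: rank ker ∂_1 − rank ∂_2 = (13 − 7) − 1 = 5, and the invariant factors of ∂_2 are all 1, so H_1 = Z^5.
  H_2: rank ker ∂_2 − rank ∂_3 = (1 − 1) − 0 = 0, and there is no ∂_3, so H_2 = 0.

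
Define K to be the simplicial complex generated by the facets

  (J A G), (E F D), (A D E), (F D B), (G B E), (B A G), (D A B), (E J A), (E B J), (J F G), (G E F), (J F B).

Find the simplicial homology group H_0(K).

Fix the vertex order A < B < D < E < F < G < J and write every simplex with vertices in increasing order. Then dim K = 2 and the simplices of K are:

  0-simplices (7): A, B, D, E, F, G, J
  1-simplices (18): AB, AD, AE, AG, AJ, BD, BE, BF, BG, BJ, DE, DF, EF, EG, EJ, FG, FJ, GJ
  2-simplices (12): ABD, ABG, ADE, AEJ, AGJ, BDF, BEG, BEJ, BFJ, DEF, EFG, FGJ

so the chain groups are C_0 ≅ Z^7, C_1 ≅ Z^18, C_2 ≅ Z^12.

The boundary map ∂_1: C_1 → C_0 sends each edge [p,q] (with p < q) to q − p.
As a 7×18 matrix over Z this has rank 6, with invariant factors (1,1,1,1,1,1).

Boundary ∂_2: C_2 → C_1 acts by ∂[p,q,r] = [q,r] − [p,r] + [p,q]. For instance
  ∂BEJ = EJ − BJ + BE,
  ∂DEF = EF − DF + DE.
The 18×12 boundary matrix has rank 12 and Smith normal form diag(1,1,1,1,1,1,1,1,1,1,1,2).

Now H_k = ker ∂_k / im ∂_{k+1}, so:

  H_0: rank C_0 − rank ∂_1 = 7 − 6 = 1, and the invariant factors of ∂_1 are all 1, so H_0 ≅ Z.

H_0 = Z.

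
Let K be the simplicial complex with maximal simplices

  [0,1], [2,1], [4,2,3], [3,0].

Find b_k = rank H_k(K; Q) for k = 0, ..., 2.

b_0 = 1, b_1 = 1, b_2 = 0.

We work with the vertex ordering 0 < 1 < 2 < 3 < 4. The simplices of K, each written with vertices in increasing order, are:

  0-simplices (5): [0], [1], [2], [3], [4]
  1-simplices (6): [0,1], [0,3], [1,2], [2,3], [2,4], [3,4]
  2-simplices (1): [2,3,4]

so the chain groups are C_0 ≅ Z^5, C_1 ≅ Z^6, C_2 ≅ Z^1.

Boundary ∂_1: C_1 → C_0 sends each edge [p,q] (with p < q) to q − p. For instance
  ∂[2,4] = [4] − [2].
As a 5×6 matrix over Z this has rank 4, with invariant factors (1,1,1,1).

The boundary map ∂_2: C_2 → C_1 acts by ∂[p,q,r] = [q,r] − [p,r] + [p,q]. For instance
  ∂[2,3,4] = [3,4] − [2,4] + [2,3].
The 6×1 boundary matrix has rank 1 and Smith normal form diag(1).

Now H_k = ker ∂_k / im ∂_{k+1}, so:

  H_0: rank C_0 − rank ∂_1 = 5 − 4 = 1, and the invariant factors of ∂_1 are all 1, so H_0 = Z.
  H_1: rank ker ∂_1 − rank ∂_2 = (6 − 4) − 1 = 1, and the invariant factors of ∂_2 are all 1, so H_1 = Z.
  H_2: rank ker ∂_2 − rank ∂_3 = (1 − 1) − 0 = 0, and there is no ∂_3, so H_2 = 0.

As a check, the Euler characteristic is 5 − 6 + 1 = 0, which agrees with 1 − 1 + 0 = 0.

Hence the Betti numbers are b_0 = 1, b_1 = 1, b_2 = 0.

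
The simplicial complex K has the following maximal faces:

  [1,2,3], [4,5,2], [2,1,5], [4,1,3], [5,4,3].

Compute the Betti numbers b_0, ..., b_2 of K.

Fix the vertex order 1 < 2 < 3 < 4 < 5 and write every simplex with vertices in increasing order. Then dim K = 2 and the simplices of K are:

  0-simplices (5): [1], [2], [3], [4], [5]
  1-simplices (10): [1,2], [1,3], [1,4], [1,5], [2,3], [2,4], [2,5], [3,4], [3,5], [4,5]
  2-simplices (5): [1,2,3], [1,2,5], [1,3,4], [2,4,5], [3,4,5]

giving chain groups C_0 ≅ Z^5, C_1 ≅ Z^10, C_2 ≅ Z^5.

Boundary ∂_1: C_1 → C_0 is given by ∂[p,q] = [q] − [p].
As a 5×10 matrix over Z this has rank 4, with invariant factors (1,1,1,1).

Boundary ∂_2: C_2 → C_1 acts by ∂[p,q,r] = [q,r] − [p,r] + [p,q]. For instance
  ∂[1,2,5] = [2,5] − [1,5] + [1,2],
  ∂[2,4,5] = [4,5] − [2,5] + [2,4].
The 10×5 boundary matrix has rank 5 and Smith normal form diag(1,1,1,1,1).

Reading off H_k = ker ∂_k / im ∂_{k+1}:

  H_0: rank C_0 − rank ∂_1 = 5 − 4 = 1, and the invariant factors of ∂_1 are all 1, so H_0 ≅ Z.
  H_1: rank ker ∂_1 − rank ∂_2 = (10 − 4) − 5 = 1, and the invariant factors of ∂_2 are all 1, so H_1 ≅ Z.
  H_2: rank ker ∂_2 − rank ∂_3 = (5 − 5) − 0 = 0, and there is no ∂_3, so H_2 ≅ 0.

Hence the Betti numbers are b_0 = 1, b_1 = 1, b_2 = 0.

b_0 = 1, b_1 = 1, b_2 = 0.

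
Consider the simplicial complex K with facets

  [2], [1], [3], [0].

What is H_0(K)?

H_0 = Z^4.

We work with the vertex ordering 0 < 1 < 2 < 3. The simplices of K, each written with vertices in increasing order, are:

  0-simplices (4): [0], [1], [2], [3]

Hence C_0 ≅ Z^4.

Reading off H_k = ker ∂_k / im ∂_{k+1}:

  H_0: rank C_0 − rank ∂_1 = 4 − 0 = 4, and there is no ∂_1, so H_0 = Z^4.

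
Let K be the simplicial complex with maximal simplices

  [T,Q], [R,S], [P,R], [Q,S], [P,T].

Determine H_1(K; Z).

H_1 ≅ Z.

Fix the vertex order P < Q < R < S < T and write every simplex with vertices in increasing order. Then dim K = 1 and the simplices of K are:

  0-simplices (5): P, Q, R, S, T
  1-simplices (5): PR, PT, QS, QT, RS

Hence C_0 ≅ Z^5, C_1 ≅ Z^5.

Boundary ∂_1: C_1 → C_0 is given by ∂[p,q] = [q] − [p]. For instance
  ∂PR = R − P.
This gives a 5×5 integer matrix of rank 4; reducing to Smith normal form yields diagonal entries (1,1,1,1).

Reading off H_k = ker ∂_k / im ∂_{k+1}:

  H_1: rank ker ∂_1 − rank ∂_2 = (5 − 4) − 0 = 1, and there is no ∂_2, so H_1 = Z.

(K is a triangulation of the circle S^1.)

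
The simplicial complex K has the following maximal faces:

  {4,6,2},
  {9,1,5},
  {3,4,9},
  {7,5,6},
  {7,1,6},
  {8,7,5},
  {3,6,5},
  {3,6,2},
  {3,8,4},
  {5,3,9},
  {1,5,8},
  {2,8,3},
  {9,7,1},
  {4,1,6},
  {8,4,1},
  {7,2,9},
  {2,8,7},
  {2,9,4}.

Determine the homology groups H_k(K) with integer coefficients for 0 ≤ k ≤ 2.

H_0 = Z,  H_1 = Z ⊕ Z/2,  H_2 = 0.

Order the vertices as 1 < 2 < 3 < 4 < 5 < 6 < 7 < 8 < 9. Listing each simplex with vertices in this order, K has dimension 2 with simplices:

  0-simplices (9): [1], [2], [3], [4], [5], [6], [7], [8], [9]
  1-simplices (27): (27 of them)
  2-simplices (18): [1,4,6], [1,4,8], [1,5,8], [1,5,9], [1,6,7], [1,7,9], [2,3,6], [2,3,8], [2,4,6], [2,4,9], [2,7,8], [2,7,9], [3,4,8], [3,4,9], [3,5,6], [3,5,9], [5,6,7], [5,7,8]

so the chain groups are C_0 ≅ Z^9, C_1 ≅ Z^27, C_2 ≅ Z^18.

Boundary ∂_1: C_1 → C_0 sends each edge [p,q] (with p < q) to q − p.
This gives a 9×27 integer matrix of rank 8; reducing to Smith normal form yields diagonal entries (1,1,1,1,1,1,1,1).

Boundary ∂_2: C_2 → C_1 sends each 2-simplex [p,q,r] to [q,r] − [p,r] + [p,q]. For instance
  ∂[3,4,8] = [4,8] − [3,8] + [3,4],
  ∂[3,4,9] = [4,9] − [3,9] + [3,4].
As a 27×18 matrix over Z this has rank 18, with invariant factors (1,1,1,1,1,1,1,1,1,1,1,1,1,1,1,1,1,2).

Computing H_k = (kernel of ∂_k) / (image of ∂_{k+1}):

  H_0: rank C_0 − rank ∂_1 = 9 − 8 = 1, and the invariant factors of ∂_1 are all 1, so H_0 ≅ Z.
  H_1: rank ker ∂_1 − rank ∂_2 = (27 − 8) − 18 = 1, and ∂_2 has invariant factor 2 > 1, so H_1 ≅ Z ⊕ Z/2.
  H_2: rank ker ∂_2 − rank ∂_3 = (18 − 18) − 0 = 0, and there is no ∂_3, so H_2 ≅ 0.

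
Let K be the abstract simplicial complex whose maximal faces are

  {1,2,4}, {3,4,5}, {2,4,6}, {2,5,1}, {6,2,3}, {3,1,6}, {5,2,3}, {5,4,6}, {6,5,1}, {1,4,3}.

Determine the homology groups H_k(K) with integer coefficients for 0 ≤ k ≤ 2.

We work with the vertex ordering 1 < 2 < 3 < 4 < 5 < 6. The simplices of K, each written with vertices in increasing order, are:

  0-simplices (6): [1], [2], [3], [4], [5], [6]
  1-simplices (15): [1,2], [1,3], [1,4], [1,5], [1,6], [2,3], [2,4], [2,5], [2,6], [3,4], [3,5], [3,6], [4,5], [4,6], [5,6]
  2-simplices (10): [1,2,4], [1,2,5], [1,3,4], [1,3,6], [1,5,6], [2,3,5], [2,3,6], [2,4,6], [3,4,5], [4,5,6]

Hence C_0 ≅ Z^6, C_1 ≅ Z^15, C_2 ≅ Z^10.

∂_1: C_1 → C_0 is given by ∂[p,q] = [q] − [p]. For instance
  ∂[2,5] = [5] − [2].
As a 6×15 matrix over Z this has rank 5, with invariant factors (1,1,1,1,1).

∂_2: C_2 → C_1 acts by ∂[p,q,r] = [q,r] − [p,r] + [p,q]. For instance
  ∂[1,5,6] = [5,6] − [1,6] + [1,5],
  ∂[1,3,4] = [3,4] − [1,4] + [1,3].
The resulting 15×10 matrix has rank 10, and its Smith normal form has invariant factors (1,1,1,1,1,1,1,1,1,2).

Computing H_k = (kernel of ∂_k) / (image of ∂_{k+1}):

  H_0: rank C_0 − rank ∂_1 = 6 − 5 = 1, and the invariant factors of ∂_1 are all 1, so H_0 ≅ Z.
  H_1: rank ker ∂_1 − rank ∂_2 = (15 − 5) − 10 = 0, and ∂_2 has invariant factor 2 > 1, so H_1 ≅ Z/2Z.
  H_2: rank ker ∂_2 − rank ∂_3 = (10 − 10) − 0 = 0, and there is no ∂_3, so H_2 ≅ 0.

H_0 = Z,  H_1 = Z/2Z,  H_2 = 0.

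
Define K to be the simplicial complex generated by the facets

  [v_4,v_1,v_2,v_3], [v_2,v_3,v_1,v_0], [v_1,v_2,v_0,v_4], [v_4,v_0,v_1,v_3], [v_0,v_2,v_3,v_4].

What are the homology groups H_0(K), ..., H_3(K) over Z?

Order the vertices as v_0 < v_1 < v_2 < v_3 < v_4. Listing each simplex with vertices in this order, K has dimension 3 with simplices:

  0-simplices (5): [v_0], [v_1], [v_2], [v_3], [v_4]
  1-simplices (10): [v_0,v_1], [v_0,v_2], [v_0,v_3], [v_0,v_4], [v_1,v_2], [v_1,v_3], [v_1,v_4], [v_2,v_3], [v_2,v_4], [v_3,v_4]
  2-simplices (10): [v_0,v_1,v_2], [v_0,v_1,v_3], [v_0,v_1,v_4], [v_0,v_2,v_3], [v_0,v_2,v_4], [v_0,v_3,v_4], [v_1,v_2,v_3], [v_1,v_2,v_4], [v_1,v_3,v_4], [v_2,v_3,v_4]
  3-simplices (5): [v_0,v_1,v_2,v_3], [v_0,v_1,v_2,v_4], [v_0,v_1,v_3,v_4], [v_0,v_2,v_3,v_4], [v_1,v_2,v_3,v_4]

Hence C_0 ≅ Z^5, C_1 ≅ Z^10, C_2 ≅ Z^10, C_3 ≅ Z^5.

The boundary map ∂_1: C_1 → C_0 maps an edge to its endpoints' difference, ∂[p,q] = q − p. For instance
  ∂[v_2,v_3] = [v_3] − [v_2].
As a 5×10 matrix over Z this has rank 4, with invariant factors (1,1,1,1).

The boundary map ∂_2: C_2 → C_1 acts by ∂[p,q,r] = [q,r] − [p,r] + [p,q]. For instance
  ∂[v_0,v_2,v_4] = [v_2,v_4] − [v_0,v_4] + [v_0,v_2],
  ∂[v_0,v_1,v_3] = [v_1,v_3] − [v_0,v_3] + [v_0,v_1].
The resulting 10×10 matrix has rank 6, and its Smith normal form has invariant factors (1,1,1,1,1,1).

Boundary ∂_3: C_3 → C_2 sends each 3-simplex σ to the alternating sum Σ_i (−1)^i (σ with its i-th vertex removed). For instance
  ∂[v_1,v_2,v_3,v_4] = [v_2,v_3,v_4] − [v_1,v_3,v_4] + [v_1,v_2,v_4] − [v_1,v_2,v_3],
  ∂[v_0,v_1,v_2,v_3] = [v_1,v_2,v_3] − [v_0,v_2,v_3] + [v_0,v_1,v_3] − [v_0,v_1,v_2].
The resulting 10×5 matrix has rank 4, and its Smith normal form has invariant factors (1,1,1,1).

From H_k ≅ ker(∂_k) / im(∂_{k+1}) we obtain:

  H_0: rank C_0 − rank ∂_1 = 5 − 4 = 1, and the invariant factors of ∂_1 are all 1, so H_0 ≅ Z.
  H_1: rank ker ∂_1 − rank ∂_2 = (10 − 4) − 6 = 0, and the invariant factors of ∂_2 are all 1, so H_1 ≅ 0.
  H_2: rank ker ∂_2 − rank ∂_3 = (10 − 6) − 4 = 0, and the invariant factors of ∂_3 are all 1, so H_2 ≅ 0.
  H_3: rank ker ∂_3 − rank ∂_4 = (5 − 4) − 0 = 1, and there is no ∂_4, so H_3 ≅ Z.

As a check, the Euler characteristic is 5 − 10 + 10 − 5 = 0, which agrees with 1 − 0 + 0 − 1 = 0.
(K is a triangulation of the 3-sphere S^3.)

H_0 ≅ Z,  H_1 = 0,  H_2 = 0,  H_3 ≅ Z.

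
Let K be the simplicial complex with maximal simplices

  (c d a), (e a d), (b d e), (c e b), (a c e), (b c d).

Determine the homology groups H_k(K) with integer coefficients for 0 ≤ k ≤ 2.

H_0 = Z,  H_1 = 0,  H_2 = Z.

K has 5 vertices, 9 edges, 6 triangles.
rank ∂_0 = 0, rank ∂_1 = 4 ⇒ b_0 = 5 − 0 − 4 = 1; all invariant factors of ∂_1 are 1 so no torsion. So H_0 = Z.
rank ∂_1 = 4, rank ∂_2 = 5 ⇒ b_1 = 9 − 4 − 5 = 0; all invariant factors of ∂_2 are 1 so no torsion. So H_1 = 0.
rank ∂_2 = 5, rank ∂_3 = 0 ⇒ b_2 = 6 − 5 − 0 = 1. So H_2 = Z.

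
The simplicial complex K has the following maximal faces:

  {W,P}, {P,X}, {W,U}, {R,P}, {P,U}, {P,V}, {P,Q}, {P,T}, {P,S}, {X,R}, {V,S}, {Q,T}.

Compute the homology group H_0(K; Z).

H_0 = Z.

We work with the vertex ordering P < Q < R < S < T < U < V < W < X. The simplices of K, each written with vertices in increasing order, are:

  0-simplices (9): P, Q, R, S, T, U, V, W, X
  1-simplices (12): PQ, PR, PS, PT, PU, PV, PW, PX, QT, RX, SV, UW

giving chain groups C_0 ≅ Z^9, C_1 ≅ Z^12.

∂_1: C_1 → C_0 sends each edge [p,q] (with p < q) to q − p. For instance
  ∂PX = X − P.
The resulting 9×12 matrix has rank 8, and its Smith normal form has invariant factors (1,1,1,1,1,1,1,1).

Now H_k = ker ∂_k / im ∂_{k+1}, so:

  H_0: rank C_0 − rank ∂_1 = 9 − 8 = 1, and the invariant factors of ∂_1 are all 1, so H_0 ≅ Z.

(K is a triangulation of a wedge of 4 circles.)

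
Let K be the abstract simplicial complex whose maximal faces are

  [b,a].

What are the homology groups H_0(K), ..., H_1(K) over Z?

Order the vertices as a < b. Listing each simplex with vertices in this order, K has dimension 1 with simplices:

  0-simplices (2): a, b
  1-simplices (1): ab

Hence C_0 ≅ Z^2, C_1 ≅ Z^1.

Boundary ∂_1: C_1 → C_0 maps an edge to its endpoints' difference, ∂[p,q] = q − p. For instance
  ∂ab = b − a.
The 2×1 boundary matrix has rank 1 and Smith normal form diag(1).

From H_k ≅ ker(∂_k) / im(∂_{k+1}) we obtain:

  H_0: rank C_0 − rank ∂_1 = 2 − 1 = 1, and the invariant factors of ∂_1 are all 1, so H_0 = Z.
  H_1: rank ker ∂_1 − rank ∂_2 = (1 − 1) − 0 = 0, and there is no ∂_2, so H_1 = 0.

(K is a triangulation of the 1-simplex.)

H_0 = Z,  H_1 = 0.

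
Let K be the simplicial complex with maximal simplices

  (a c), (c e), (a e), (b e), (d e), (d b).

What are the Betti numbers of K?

b_0 = 1, b_1 = 2.

Order the vertices as a < b < c < d < e. Listing each simplex with vertices in this order, K has dimension 1 with simplices:

  0-simplices (5): a, b, c, d, e
  1-simplices (6): ac, ae, bd, be, ce, de

Hence C_0 ≅ Z^5, C_1 ≅ Z^6.

The boundary map ∂_1: C_1 → C_0 maps an edge to its endpoints' difference, ∂[p,q] = q − p.
As a 5×6 matrix over Z this has rank 4, with invariant factors (1,1,1,1).

Now H_k = ker ∂_k / im ∂_{k+1}, so:

  H_0: rank C_0 − rank ∂_1 = 5 − 4 = 1, and the invariant factors of ∂_1 are all 1, so H_0 ≅ Z.
  H_1: rank ker ∂_1 − rank ∂_2 = (6 − 4) − 0 = 2, and there is no ∂_2, so H_1 ≅ Z^2.

As a check, the Euler characteristic is 5 − 6 = -1, which agrees with 1 − 2 = -1.

Hence the Betti numbers are b_0 = 1, b_1 = 2.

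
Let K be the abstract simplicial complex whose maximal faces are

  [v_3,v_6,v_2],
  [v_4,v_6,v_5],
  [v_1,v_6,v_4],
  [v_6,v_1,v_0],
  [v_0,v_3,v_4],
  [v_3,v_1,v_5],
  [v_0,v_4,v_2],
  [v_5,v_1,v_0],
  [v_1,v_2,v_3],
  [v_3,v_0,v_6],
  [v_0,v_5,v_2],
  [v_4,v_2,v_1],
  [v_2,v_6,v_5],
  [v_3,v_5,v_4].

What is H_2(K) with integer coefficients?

H_2 = Z.

We work with the vertex ordering v_0 < v_1 < v_2 < v_3 < v_4 < v_5 < v_6. The simplices of K, each written with vertices in increasing order, are:

  0-simplices (7): [v_0], [v_1], [v_2], [v_3], [v_4], [v_5], [v_6]
  1-simplices (21): (21 of them)
  2-simplices (14): (14 of them)

giving chain groups C_0 ≅ Z^7, C_1 ≅ Z^21, C_2 ≅ Z^14.

The boundary map ∂_1: C_1 → C_0 is given by ∂[p,q] = [q] − [p]. For instance
  ∂[v_0,v_5] = [v_5] − [v_0].
As a 7×21 matrix over Z this has rank 6, with invariant factors (1,1,1,1,1,1).

The boundary map ∂_2: C_2 → C_1 sends each 2-simplex [p,q,r] to [q,r] − [p,r] + [p,q]. For instance
  ∂[v_1,v_2,v_4] = [v_2,v_4] − [v_1,v_4] + [v_1,v_2],
  ∂[v_0,v_2,v_4] = [v_2,v_4] − [v_0,v_4] + [v_0,v_2].
As a 21×14 matrix over Z this has rank 13, with invariant factors (1,1,1,1,1,1,1,1,1,1,1,1,1).

From H_k ≅ ker(∂_k) / im(∂_{k+1}) we obtain:

  H_2: rank ker ∂_2 − rank ∂_3 = (14 − 13) − 0 = 1, and there is no ∂_3, so H_2 = Z.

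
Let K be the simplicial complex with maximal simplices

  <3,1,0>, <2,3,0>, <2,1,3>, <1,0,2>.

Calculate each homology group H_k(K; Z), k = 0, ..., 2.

Take the total order 0 < 1 < 2 < 3 on the vertex set. Then K (dimension 2) consists of the simplices:

  0-simplices (4): [0], [1], [2], [3]
  1-simplices (6): [0,1], [0,2], [0,3], [1,2], [1,3], [2,3]
  2-simplices (4): [0,1,2], [0,1,3], [0,2,3], [1,2,3]

so the chain groups are C_0 ≅ Z^4, C_1 ≅ Z^6, C_2 ≅ Z^4.

Boundary ∂_1: C_1 → C_0 maps an edge to its endpoints' difference, ∂[p,q] = q − p. For instance
  ∂[0,1] = [1] − [0].
As a 4×6 matrix over Z this has rank 3, with invariant factors (1,1,1).

The boundary map ∂_2: C_2 → C_1 acts by ∂[p,q,r] = [q,r] − [p,r] + [p,q]. For instance
  ∂[1,2,3] = [2,3] − [1,3] + [1,2],
  ∂[0,2,3] = [2,3] − [0,3] + [0,2].
As a 6×4 matrix over Z this has rank 3, with invariant factors (1,1,1).

Reading off H_k = ker ∂_k / im ∂_{k+1}:

  H_0: rank C_0 − rank ∂_1 = 4 − 3 = 1, and the invariant factors of ∂_1 are all 1, so H_0 ≅ Z.
  H_1: rank ker ∂_1 − rank ∂_2 = (6 − 3) − 3 = 0, and the invariant factors of ∂_2 are all 1, so H_1 ≅ 0.
  H_2: rank ker ∂_2 − rank ∂_3 = (4 − 3) − 0 = 1, and there is no ∂_3, so H_2 ≅ Z.

As a check, the Euler characteristic is 4 − 6 + 4 = 2, which agrees with 1 − 0 + 1 = 2.

H_0 = Z,  H_1 = 0,  H_2 = Z.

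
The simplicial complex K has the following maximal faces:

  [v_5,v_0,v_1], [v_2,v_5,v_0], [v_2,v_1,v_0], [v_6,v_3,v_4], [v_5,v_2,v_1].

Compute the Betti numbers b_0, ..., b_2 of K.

Order the vertices as v_0 < v_1 < v_2 < v_3 < v_4 < v_5 < v_6. Listing each simplex with vertices in this order, K has dimension 2 with simplices:

  0-simplices (7): [v_0], [v_1], [v_2], [v_3], [v_4], [v_5], [v_6]
  1-simplices (9): [v_0,v_1], [v_0,v_2], [v_0,v_5], [v_1,v_2], [v_1,v_5], [v_2,v_5], [v_3,v_4], [v_3,v_6], [v_4,v_6]
  2-simplices (5): [v_0,v_1,v_2], [v_0,v_1,v_5], [v_0,v_2,v_5], [v_1,v_2,v_5], [v_3,v_4,v_6]

giving chain groups C_0 ≅ Z^7, C_1 ≅ Z^9, C_2 ≅ Z^5.

Boundary ∂_1: C_1 → C_0 is given by ∂[p,q] = [q] − [p].
This gives a 7×9 integer matrix of rank 5; reducing to Smith normal form yields diagonal entries (1,1,1,1,1).

∂_2: C_2 → C_1 acts by ∂[p,q,r] = [q,r] − [p,r] + [p,q]. For instance
  ∂[v_0,v_1,v_5] = [v_1,v_5] − [v_0,v_5] + [v_0,v_1],
  ∂[v_0,v_1,v_2] = [v_1,v_2] − [v_0,v_2] + [v_0,v_1].
This gives a 9×5 integer matrix of rank 4; reducing to Smith normal form yields diagonal entries (1,1,1,1).

Computing H_k = (kernel of ∂_k) / (image of ∂_{k+1}):

  H_0: rank C_0 − rank ∂_1 = 7 − 5 = 2, and the invariant factors of ∂_1 are all 1, so H_0 ≅ Z^2.
  H_1: rank ker ∂_1 − rank ∂_2 = (9 − 5) − 4 = 0, and the invariant factors of ∂_2 are all 1, so H_1 ≅ 0.
  H_2: rank ker ∂_2 − rank ∂_3 = (5 − 4) − 0 = 1, and there is no ∂_3, so H_2 ≅ Z.

(K is a triangulation of the disjoint union of the 2-sphere S^2 and the 2-simplex.)

Hence the Betti numbers are b_0 = 2, b_1 = 0, b_2 = 1.

b_0 = 2, b_1 = 0, b_2 = 1.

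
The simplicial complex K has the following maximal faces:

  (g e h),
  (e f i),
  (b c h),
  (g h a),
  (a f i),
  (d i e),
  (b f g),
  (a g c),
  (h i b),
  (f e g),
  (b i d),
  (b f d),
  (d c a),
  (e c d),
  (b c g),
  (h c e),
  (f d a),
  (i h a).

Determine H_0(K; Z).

K has 9 vertices, 27 edges, 18 triangles.
rank ∂_0 = 0, rank ∂_1 = 8 ⇒ b_0 = 9 − 0 − 8 = 1; all invariant factors of ∂_1 are 1 so no torsion. So H_0 = Z.

H_0 ≅ Z.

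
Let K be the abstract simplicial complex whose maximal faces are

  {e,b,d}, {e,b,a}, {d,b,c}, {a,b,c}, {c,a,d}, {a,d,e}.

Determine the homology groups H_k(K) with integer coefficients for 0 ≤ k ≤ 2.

K has 5 vertices, 9 edges, 6 triangles.
rank ∂_0 = 0, rank ∂_1 = 4 ⇒ b_0 = 5 − 0 − 4 = 1; all invariant factors of ∂_1 are 1 so no torsion. So H_0 = Z.
rank ∂_1 = 4, rank ∂_2 = 5 ⇒ b_1 = 9 − 4 − 5 = 0; all invariant factors of ∂_2 are 1 so no torsion. So H_1 = 0.
rank ∂_2 = 5, rank ∂_3 = 0 ⇒ b_2 = 6 − 5 − 0 = 1. So H_2 = Z.

H_0 ≅ Z,  H_1 = 0,  H_2 ≅ Z.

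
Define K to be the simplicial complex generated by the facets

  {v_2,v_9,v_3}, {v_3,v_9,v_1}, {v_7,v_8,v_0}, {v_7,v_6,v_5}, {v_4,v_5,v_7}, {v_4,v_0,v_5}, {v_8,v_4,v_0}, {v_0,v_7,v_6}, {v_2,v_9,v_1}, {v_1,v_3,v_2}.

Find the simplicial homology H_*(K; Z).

H_0 ≅ Z^2,  H_1 ≅ Z,  H_2 ≅ Z.

We work with the vertex ordering v_0 < v_1 < v_2 < v_3 < v_4 < v_5 < v_6 < v_7 < v_8 < v_9. The simplices of K, each written with vertices in increasing order, are:

  0-simplices (10): [v_0], [v_1], [v_2], [v_3], [v_4], [v_5], [v_6], [v_7], [v_8], [v_9]
  1-simplices (18): (18 of them)
  2-simplices (10): [v_0,v_4,v_5], [v_0,v_4,v_8], [v_0,v_6,v_7], [v_0,v_7,v_8], [v_1,v_2,v_3], [v_1,v_2,v_9], [v_1,v_3,v_9], [v_2,v_3,v_9], [v_4,v_5,v_7], [v_5,v_6,v_7]

giving chain groups C_0 ≅ Z^10, C_1 ≅ Z^18, C_2 ≅ Z^10.

∂_1: C_1 → C_0 maps an edge to its endpoints' difference, ∂[p,q] = q − p.
The resulting 10×18 matrix has rank 8, and its Smith normal form has invariant factors (1,1,1,1,1,1,1,1).

The boundary map ∂_2: C_2 → C_1 maps a triangle to the signed sum of its edges. For instance
  ∂[v_1,v_3,v_9] = [v_3,v_9] − [v_1,v_9] + [v_1,v_3],
  ∂[v_0,v_6,v_7] = [v_6,v_7] − [v_0,v_7] + [v_0,v_6].
As a 18×10 matrix over Z this has rank 9, with invariant factors (1,1,1,1,1,1,1,1,1).

From H_k ≅ ker(∂_k) / im(∂_{k+1}) we obtain:

  H_0: rank C_0 − rank ∂_1 = 10 − 8 = 2, and the invariant factors of ∂_1 are all 1, so H_0 ≅ Z^2.
  H_1: rank ker ∂_1 − rank ∂_2 = (18 − 8) − 9 = 1, and the invariant factors of ∂_2 are all 1, so H_1 ≅ Z.
  H_2: rank ker ∂_2 − rank ∂_3 = (10 − 9) − 0 = 1, and there is no ∂_3, so H_2 ≅ Z.

(K is a triangulation of the disjoint union of the cylinder S^1 x I and the 2-sphere S^2.)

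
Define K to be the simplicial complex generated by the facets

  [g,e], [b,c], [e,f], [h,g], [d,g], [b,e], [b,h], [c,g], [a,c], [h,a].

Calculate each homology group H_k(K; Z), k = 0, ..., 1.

Fix the vertex order a < b < c < d < e < f < g < h and write every simplex with vertices in increasing order. Then dim K = 1 and the simplices of K are:

  0-simplices (8): a, b, c, d, e, f, g, h
  1-simplices (10): ac, ah, bc, be, bh, cg, dg, ef, eg, gh

Hence C_0 ≅ Z^8, C_1 ≅ Z^10.

Boundary ∂_1: C_1 → C_0 sends each edge [p,q] (with p < q) to q − p.
The 8×10 boundary matrix has rank 7 and Smith normal form diag(1,1,1,1,1,1,1).

Computing H_k = (kernel of ∂_k) / (image of ∂_{k+1}):

  H_0: rank C_0 − rank ∂_1 = 8 − 7 = 1, and the invariant factors of ∂_1 are all 1, so H_0 = Z.
  H_1: rank ker ∂_1 − rank ∂_2 = (10 − 7) − 0 = 3, and there is no ∂_2, so H_1 = Z^3.

As a check, the Euler characteristic is 8 − 10 = -2, which agrees with 1 − 3 = -2.

H_0 = Z,  H_1 = Z^3.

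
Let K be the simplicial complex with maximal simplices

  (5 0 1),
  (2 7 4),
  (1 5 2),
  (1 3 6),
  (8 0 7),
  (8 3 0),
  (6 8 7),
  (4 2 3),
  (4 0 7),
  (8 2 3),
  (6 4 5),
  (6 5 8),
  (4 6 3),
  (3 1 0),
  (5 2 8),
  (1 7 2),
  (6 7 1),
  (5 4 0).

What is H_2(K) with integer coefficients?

H_2 = Z.

Take the total order 0 < 1 < 2 < 3 < 4 < 5 < 6 < 7 < 8 on the vertex set. Then K (dimension 2) consists of the simplices:

  0-simplices (9): [0], [1], [2], [3], [4], [5], [6], [7], [8]
  1-simplices (27): (27 of them)
  2-simplices (18): [0,1,3], [0,1,5], [0,3,8], [0,4,5], [0,4,7], [0,7,8], [1,2,5], [1,2,7], [1,3,6], [1,6,7], [2,3,4], [2,3,8], [2,4,7], [2,5,8], [3,4,6], [4,5,6], [5,6,8], [6,7,8]

so the chain groups are C_0 ≅ Z^9, C_1 ≅ Z^27, C_2 ≅ Z^18.

∂_1: C_1 → C_0 is given by ∂[p,q] = [q] − [p].
The 9×27 boundary matrix has rank 8 and Smith normal form diag(1,1,1,1,1,1,1,1).

∂_2: C_2 → C_1 maps a triangle to the signed sum of its edges. For instance
  ∂[1,6,7] = [6,7] − [1,7] + [1,6],
  ∂[1,2,7] = [2,7] − [1,7] + [1,2].
The resulting 27×18 matrix has rank 17, and its Smith normal form has invariant factors (1,1,1,1,1,1,1,1,1,1,1,1,1,1,1,1,1).

Now H_k = ker ∂_k / im ∂_{k+1}, so:

  H_2: rank ker ∂_2 − rank ∂_3 = (18 − 17) − 0 = 1, and there is no ∂_3, so H_2 ≅ Z.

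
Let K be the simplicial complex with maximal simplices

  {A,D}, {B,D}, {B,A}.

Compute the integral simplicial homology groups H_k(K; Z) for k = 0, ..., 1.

Order the vertices as A < B < D. Listing each simplex with vertices in this order, K has dimension 1 with simplices:

  0-simplices (3): A, B, D
  1-simplices (3): AB, AD, BD

giving chain groups C_0 ≅ Z^3, C_1 ≅ Z^3.

The boundary map ∂_1: C_1 → C_0 maps an edge to its endpoints' difference, ∂[p,q] = q − p. For instance
  ∂BD = D − B.
This gives a 3×3 integer matrix of rank 2; reducing to Smith normal form yields diagonal entries (1,1).

From H_k ≅ ker(∂_k) / im(∂_{k+1}) we obtain:

  H_0: rank C_0 − rank ∂_1 = 3 − 2 = 1, and the invariant factors of ∂_1 are all 1, so H_0 = Z.
  H_1: rank ker ∂_1 − rank ∂_2 = (3 − 2) − 0 = 1, and there is no ∂_2, so H_1 = Z.

(K is a triangulation of the circle S^1.)

H_0 ≅ Z,  H_1 ≅ Z.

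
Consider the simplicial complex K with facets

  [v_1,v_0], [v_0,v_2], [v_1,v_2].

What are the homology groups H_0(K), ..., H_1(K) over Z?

H_0 ≅ Z,  H_1 ≅ Z.

Fix the vertex order v_0 < v_1 < v_2 and write every simplex with vertices in increasing order. Then dim K = 1 and the simplices of K are:

  0-simplices (3): [v_0], [v_1], [v_2]
  1-simplices (3): [v_0,v_1], [v_0,v_2], [v_1,v_2]

giving chain groups C_0 ≅ Z^3, C_1 ≅ Z^3.

Boundary ∂_1: C_1 → C_0 is given by ∂[p,q] = [q] − [p]. For instance
  ∂[v_0,v_1] = [v_1] − [v_0].
The 3×3 boundary matrix has rank 2 and Smith normal form diag(1,1).

Reading off H_k = ker ∂_k / im ∂_{k+1}:

  H_0: rank C_0 − rank ∂_1 = 3 − 2 = 1, and the invariant factors of ∂_1 are all 1, so H_0 = Z.
  H_1: rank ker ∂_1 − rank ∂_2 = (3 − 2) − 0 = 1, and there is no ∂_2, so H_1 = Z.

(K is a triangulation of the circle S^1.)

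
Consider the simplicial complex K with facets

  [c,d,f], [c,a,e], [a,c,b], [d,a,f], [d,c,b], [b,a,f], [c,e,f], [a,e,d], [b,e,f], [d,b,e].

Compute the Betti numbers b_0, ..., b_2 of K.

Order the vertices as a < b < c < d < e < f. Listing each simplex with vertices in this order, K has dimension 2 with simplices:

  0-simplices (6): a, b, c, d, e, f
  1-simplices (15): ab, ac, ad, ae, af, bc, bd, be, bf, cd, ce, cf, de, df, ef
  2-simplices (10): abc, abf, ace, ade, adf, bcd, bde, bef, cdf, cef

so the chain groups are C_0 ≅ Z^6, C_1 ≅ Z^15, C_2 ≅ Z^10.

The boundary map ∂_1: C_1 → C_0 is given by ∂[p,q] = [q] − [p]. For instance
  ∂ce = e − c.
As a 6×15 matrix over Z this has rank 5, with invariant factors (1,1,1,1,1).

∂_2: C_2 → C_1 maps a triangle to the signed sum of its edges. For instance
  ∂cdf = df − cf + cd,
  ∂abf = bf − af + ab.
The 15×10 boundary matrix has rank 10 and Smith normal form diag(1,1,1,1,1,1,1,1,1,2).

Now H_k = ker ∂_k / im ∂_{k+1}, so:

  H_0: rank C_0 − rank ∂_1 = 6 − 5 = 1, and the invariant factors of ∂_1 are all 1, so H_0 ≅ Z.
  H_1: rank ker ∂_1 − rank ∂_2 = (15 − 5) − 10 = 0, and ∂_2 has invariant factor 2 > 1, so H_1 ≅ Z/2.
  H_2: rank ker ∂_2 − rank ∂_3 = (10 − 10) − 0 = 0, and there is no ∂_3, so H_2 ≅ 0.

(K is a triangulation of the real projective plane RP^2.)

Hence the Betti numbers are b_0 = 1, b_1 = 0, b_2 = 0.

b_0 = 1, b_1 = 0, b_2 = 0.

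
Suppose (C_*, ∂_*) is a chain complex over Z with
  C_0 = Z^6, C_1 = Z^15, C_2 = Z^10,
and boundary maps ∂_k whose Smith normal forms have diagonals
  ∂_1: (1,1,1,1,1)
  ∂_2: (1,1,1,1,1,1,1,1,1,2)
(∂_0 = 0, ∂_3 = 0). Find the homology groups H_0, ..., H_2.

H_0: b_0 = 6 − 0 − 5 = 1; torsion from ∂_1 factors > 1: none. So H_0 ≅ Z.
H_1: b_1 = 15 − 5 − 10 = 0; torsion from ∂_2 factors > 1: [2]. So H_1 ≅ Z/2Z.
H_2: b_2 = 10 − 10 − 0 = 0; torsion from ∂_3 factors > 1: none. So H_2 ≅ 0.

H_0 ≅ Z,  H_1 ≅ Z/2Z,  H_2 = 0.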